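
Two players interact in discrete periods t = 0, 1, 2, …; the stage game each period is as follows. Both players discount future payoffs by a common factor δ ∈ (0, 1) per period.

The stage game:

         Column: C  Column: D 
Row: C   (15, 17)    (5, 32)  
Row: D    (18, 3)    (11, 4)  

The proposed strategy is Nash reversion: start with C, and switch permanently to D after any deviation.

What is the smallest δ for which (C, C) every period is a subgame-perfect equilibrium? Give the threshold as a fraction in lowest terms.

15/28

For Row: deviation gain 18−15 = 3, per-period punishment loss 15−11 = 4. IC gives δ ≥ 3/7.
For Column: gain 15, loss 13 per period, so δ ≥ 15/28.
The tighter constraint is Column's, so cooperation needs δ ≥ 15/28.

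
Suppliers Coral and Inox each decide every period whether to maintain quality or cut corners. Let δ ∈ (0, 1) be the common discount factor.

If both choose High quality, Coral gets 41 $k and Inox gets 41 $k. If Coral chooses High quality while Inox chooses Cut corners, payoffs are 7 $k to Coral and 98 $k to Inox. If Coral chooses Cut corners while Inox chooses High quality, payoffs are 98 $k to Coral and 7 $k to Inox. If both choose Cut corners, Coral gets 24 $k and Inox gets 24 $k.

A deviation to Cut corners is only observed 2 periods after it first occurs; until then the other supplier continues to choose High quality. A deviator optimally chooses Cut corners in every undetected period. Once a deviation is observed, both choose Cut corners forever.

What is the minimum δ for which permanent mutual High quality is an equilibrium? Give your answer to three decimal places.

0.878

Deviating for the 2 undetected periods gains 98−41 = 57 per period over cooperation, then loses 41−24 = 17 per period forever once punishment starts.
Gain: 57(1 + δ + … + δ^1); loss: 17·δ^2/(1−δ).
No profitable deviation ⇔ 57(1−δ^2) ≤ 17·δ^2, i.e. δ^2 ≥ 57/(57+17) = 57/74.
Hence δ ≥ (57/74)^(1/2) ≈ 0.878.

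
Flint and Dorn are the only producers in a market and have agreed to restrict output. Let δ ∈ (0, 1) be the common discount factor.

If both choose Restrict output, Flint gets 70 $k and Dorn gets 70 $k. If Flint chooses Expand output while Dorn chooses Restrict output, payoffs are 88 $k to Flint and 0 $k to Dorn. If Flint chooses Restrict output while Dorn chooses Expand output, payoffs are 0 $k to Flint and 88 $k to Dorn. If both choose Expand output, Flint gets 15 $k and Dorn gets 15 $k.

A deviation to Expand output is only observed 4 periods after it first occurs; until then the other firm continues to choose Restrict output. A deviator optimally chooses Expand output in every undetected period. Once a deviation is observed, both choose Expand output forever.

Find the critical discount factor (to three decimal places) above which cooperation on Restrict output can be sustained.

0.705

Deviating for the 4 undetected periods gains 88−70 = 18 per period over cooperation, then loses 70−15 = 55 per period forever once punishment starts.
Gain: 18(1 + δ + … + δ^3); loss: 55·δ^4/(1−δ).
No profitable deviation ⇔ 18(1−δ^4) ≤ 55·δ^4, i.e. δ^4 ≥ 18/(18+55) = 18/73.
Hence δ ≥ (18/73)^(1/4) ≈ 0.705.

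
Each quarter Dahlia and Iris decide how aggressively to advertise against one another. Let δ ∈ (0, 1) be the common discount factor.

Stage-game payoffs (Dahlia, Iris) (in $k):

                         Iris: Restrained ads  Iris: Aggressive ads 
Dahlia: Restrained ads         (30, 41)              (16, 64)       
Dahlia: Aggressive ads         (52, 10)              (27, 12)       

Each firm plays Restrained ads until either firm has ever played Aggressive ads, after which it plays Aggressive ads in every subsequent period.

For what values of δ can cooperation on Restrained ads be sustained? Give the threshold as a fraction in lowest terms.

22/25

Dahlia: cooperation gives 30 each period; deviation gives 52 once then 27 forever.
  30/(1−δ) ≥ 52 + 27δ/(1−δ) ⇒ δ ≥ 22/25.
Iris: cooperation gives 41 each period; deviation gives 64 once then 12 forever.
  δ ≥ 23/52.
Both must hold, so the binding constraint is Dahlia's: δ ≥ 22/25.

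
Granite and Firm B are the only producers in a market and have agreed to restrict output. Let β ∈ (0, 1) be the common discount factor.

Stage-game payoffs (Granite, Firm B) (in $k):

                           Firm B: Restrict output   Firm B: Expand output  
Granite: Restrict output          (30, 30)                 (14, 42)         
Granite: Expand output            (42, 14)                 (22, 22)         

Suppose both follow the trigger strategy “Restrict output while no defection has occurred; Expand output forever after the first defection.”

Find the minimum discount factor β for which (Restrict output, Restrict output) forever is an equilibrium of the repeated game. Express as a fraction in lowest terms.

Under grim trigger the critical discount factor is (T−C)/(T−P) with T = 42, C = 30, P = 22.
β* = (42−30)/(42−22) = 12/20 = 3/5.

3/5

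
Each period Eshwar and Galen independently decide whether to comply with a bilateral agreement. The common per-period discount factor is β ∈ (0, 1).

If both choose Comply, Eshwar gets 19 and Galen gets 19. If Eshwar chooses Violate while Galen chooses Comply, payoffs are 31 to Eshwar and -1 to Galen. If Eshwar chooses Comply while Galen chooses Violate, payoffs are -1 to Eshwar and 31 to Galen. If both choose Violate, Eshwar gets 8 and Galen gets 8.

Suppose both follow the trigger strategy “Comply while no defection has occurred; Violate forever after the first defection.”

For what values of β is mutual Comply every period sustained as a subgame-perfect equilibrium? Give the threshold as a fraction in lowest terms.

12/23

Cooperation forever yields 19 each period: 19/(1−β).
Deviating yields 31 once, then 8 forever: 31 + 8β/(1−β).
No profitable deviation requires 19/(1−β) ≥ 31 + 8β/(1−β).
Multiplying by (1−β): 19 ≥ 31(1−β) + 8β = 31 − 23β.
So 23β ≥ 12, i.e. β ≥ 12/23.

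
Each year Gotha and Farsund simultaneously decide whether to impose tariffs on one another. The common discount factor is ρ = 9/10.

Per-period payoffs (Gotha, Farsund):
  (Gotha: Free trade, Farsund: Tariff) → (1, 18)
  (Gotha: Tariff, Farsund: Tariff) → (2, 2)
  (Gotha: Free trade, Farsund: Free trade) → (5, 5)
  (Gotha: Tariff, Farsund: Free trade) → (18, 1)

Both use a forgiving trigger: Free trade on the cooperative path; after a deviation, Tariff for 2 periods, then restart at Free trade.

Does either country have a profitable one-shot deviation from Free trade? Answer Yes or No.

A one-shot deviation gives 18 now, then 2 for 2 periods, then back to 5.
Gain from deviating: (18−5) today; loss: (5−2) in each of the next 2 periods.
No-deviation condition: (5−2)(ρ+…+ρ^2) ≥ 18−5, i.e. ρ+…+ρ^2 ≥ 13/3.
At ρ = 9/10: ρ+…+ρ^2 = 1.7100 < 4.3333.
So cooperation is not sustainable.

Yes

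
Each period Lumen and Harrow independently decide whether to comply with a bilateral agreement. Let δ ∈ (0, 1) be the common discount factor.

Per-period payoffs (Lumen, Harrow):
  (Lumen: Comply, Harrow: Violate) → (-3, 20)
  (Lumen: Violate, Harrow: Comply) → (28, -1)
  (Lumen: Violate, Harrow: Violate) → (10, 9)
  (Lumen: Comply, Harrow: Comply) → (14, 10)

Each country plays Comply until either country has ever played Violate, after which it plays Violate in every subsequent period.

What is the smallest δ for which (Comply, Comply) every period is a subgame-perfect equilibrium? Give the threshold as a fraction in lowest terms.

10/11

Lumen's threshold: (28−14)/(28−10) = 7/9.
Harrow's threshold: (20−10)/(20−9) = 10/11.
7/9 < 10/11, so Harrow binds and δ* = 10/11.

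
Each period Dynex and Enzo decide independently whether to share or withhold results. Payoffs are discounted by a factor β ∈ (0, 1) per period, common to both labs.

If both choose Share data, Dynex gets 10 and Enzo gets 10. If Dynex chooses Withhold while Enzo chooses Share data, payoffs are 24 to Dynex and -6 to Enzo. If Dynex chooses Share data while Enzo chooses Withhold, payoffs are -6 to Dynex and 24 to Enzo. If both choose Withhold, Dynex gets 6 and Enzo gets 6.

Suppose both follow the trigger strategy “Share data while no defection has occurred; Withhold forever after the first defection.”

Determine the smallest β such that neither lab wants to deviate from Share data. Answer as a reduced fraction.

7/9

Under grim trigger the critical discount factor is (T−C)/(T−P) with T = 24, C = 10, P = 6.
β* = (24−10)/(24−6) = 14/18 = 7/9.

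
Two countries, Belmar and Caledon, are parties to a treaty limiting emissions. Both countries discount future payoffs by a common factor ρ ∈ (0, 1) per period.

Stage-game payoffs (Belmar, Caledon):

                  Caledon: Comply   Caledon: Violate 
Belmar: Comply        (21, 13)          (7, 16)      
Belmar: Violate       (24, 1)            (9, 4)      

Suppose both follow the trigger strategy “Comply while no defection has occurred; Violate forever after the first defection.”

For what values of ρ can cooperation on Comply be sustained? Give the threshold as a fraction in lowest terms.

1/4

Belmar: cooperation gives 21 each period; deviation gives 24 once then 9 forever.
  21/(1−ρ) ≥ 24 + 9ρ/(1−ρ) ⇒ ρ ≥ 3/15 = 1/5.
Caledon: cooperation gives 13 each period; deviation gives 16 once then 4 forever.
  ρ ≥ 3/12 = 1/4.
Both must hold, so the binding constraint is Caledon's: ρ ≥ 1/4.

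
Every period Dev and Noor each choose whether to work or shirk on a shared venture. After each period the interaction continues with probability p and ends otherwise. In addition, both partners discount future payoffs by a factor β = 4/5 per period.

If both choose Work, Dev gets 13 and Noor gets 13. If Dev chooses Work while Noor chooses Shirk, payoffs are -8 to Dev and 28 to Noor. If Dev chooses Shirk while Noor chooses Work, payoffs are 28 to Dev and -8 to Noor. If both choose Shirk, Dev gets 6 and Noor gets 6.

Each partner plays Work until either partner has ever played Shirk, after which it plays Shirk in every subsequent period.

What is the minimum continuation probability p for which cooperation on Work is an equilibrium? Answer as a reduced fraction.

75/88

Expected continuation weight on next period's payoff is β·p = 4/5·p, which plays the role of the discount factor.
Cooperation requires 4/5·p ≥ (28−13)/(28−6) = 15/22, hence p ≥ 75/88.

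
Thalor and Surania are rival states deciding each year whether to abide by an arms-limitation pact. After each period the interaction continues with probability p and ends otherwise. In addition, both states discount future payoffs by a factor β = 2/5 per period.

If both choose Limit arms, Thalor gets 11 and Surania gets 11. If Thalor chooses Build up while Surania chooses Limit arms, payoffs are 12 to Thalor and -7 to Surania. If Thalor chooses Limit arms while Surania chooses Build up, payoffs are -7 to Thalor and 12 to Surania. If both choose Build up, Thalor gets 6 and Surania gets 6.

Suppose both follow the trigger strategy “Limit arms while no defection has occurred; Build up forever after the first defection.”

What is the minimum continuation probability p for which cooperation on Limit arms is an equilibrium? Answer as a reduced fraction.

5/12

With continuation probability p and discount β, the effective per-period discount factor is βp.
Grim-trigger IC: βp ≥ (12−11)/(12−6) = 1/6.
So p ≥ (1/6)/(2/5) = 5/12.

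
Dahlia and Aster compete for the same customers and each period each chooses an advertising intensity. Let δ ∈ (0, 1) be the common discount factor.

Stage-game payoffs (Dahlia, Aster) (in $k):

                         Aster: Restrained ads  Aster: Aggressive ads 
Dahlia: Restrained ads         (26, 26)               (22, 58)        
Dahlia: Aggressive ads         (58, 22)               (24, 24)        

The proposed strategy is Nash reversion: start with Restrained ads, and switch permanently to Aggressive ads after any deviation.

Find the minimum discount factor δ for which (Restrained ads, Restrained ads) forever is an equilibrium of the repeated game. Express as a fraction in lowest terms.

Under grim trigger the critical discount factor is (T−C)/(T−P) with T = 58, C = 26, P = 24.
δ* = (58−26)/(58−24) = 32/34 = 16/17.

16/17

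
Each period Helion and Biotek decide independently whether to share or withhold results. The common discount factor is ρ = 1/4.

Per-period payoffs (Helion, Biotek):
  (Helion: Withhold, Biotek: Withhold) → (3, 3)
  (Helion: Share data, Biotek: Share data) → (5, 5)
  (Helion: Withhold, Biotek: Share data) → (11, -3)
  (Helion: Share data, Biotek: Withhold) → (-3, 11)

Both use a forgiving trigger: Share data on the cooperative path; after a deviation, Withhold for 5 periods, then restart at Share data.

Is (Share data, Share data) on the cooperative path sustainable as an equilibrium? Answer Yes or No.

IC: ρ+…+ρ^5 ≥ (11−5)/(5−3) = 3.
At ρ = 1/4: partial sum = 0.3330 < 3.0000. Cooperation not sustainable.

No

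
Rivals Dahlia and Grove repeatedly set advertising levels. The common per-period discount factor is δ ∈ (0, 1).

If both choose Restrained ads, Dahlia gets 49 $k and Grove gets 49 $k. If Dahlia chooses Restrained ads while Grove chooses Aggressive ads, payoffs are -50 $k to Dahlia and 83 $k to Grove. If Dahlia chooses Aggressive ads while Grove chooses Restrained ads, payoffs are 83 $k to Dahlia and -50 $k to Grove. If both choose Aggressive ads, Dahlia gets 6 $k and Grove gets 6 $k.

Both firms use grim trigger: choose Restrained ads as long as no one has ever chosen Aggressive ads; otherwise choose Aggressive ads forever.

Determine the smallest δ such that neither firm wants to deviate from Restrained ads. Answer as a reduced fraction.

34/77

49/(1−δ) ≥ 83 + 6δ/(1−δ)
49 ≥ 83 − 77δ
δ ≥ 34/77.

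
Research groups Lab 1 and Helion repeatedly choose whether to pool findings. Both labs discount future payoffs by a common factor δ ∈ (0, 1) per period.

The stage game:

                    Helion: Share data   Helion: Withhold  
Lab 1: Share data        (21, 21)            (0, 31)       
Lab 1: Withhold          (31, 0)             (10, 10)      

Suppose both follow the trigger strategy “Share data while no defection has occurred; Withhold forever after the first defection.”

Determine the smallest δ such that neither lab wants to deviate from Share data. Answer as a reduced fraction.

10/21

21/(1−δ) ≥ 31 + 10δ/(1−δ)
21 ≥ 31 − 21δ
δ ≥ 10/21.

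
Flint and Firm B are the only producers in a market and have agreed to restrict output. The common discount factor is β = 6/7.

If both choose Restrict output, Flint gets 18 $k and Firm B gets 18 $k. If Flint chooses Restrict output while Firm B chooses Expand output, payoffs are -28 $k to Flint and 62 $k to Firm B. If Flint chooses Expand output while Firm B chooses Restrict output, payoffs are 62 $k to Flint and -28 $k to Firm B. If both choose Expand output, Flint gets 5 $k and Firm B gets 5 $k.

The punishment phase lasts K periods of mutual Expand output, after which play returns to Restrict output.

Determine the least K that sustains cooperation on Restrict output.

6

Need Σ_{k=1}^{K} β^k ≥ (62−18)/(18−5) = 3.3846 at β = 6/7.
At K = 5 the sum is 3.2240 < 3.3846; at K = 6 it is 3.6206 ≥ 3.3846.
So the minimum punishment length is K = 6.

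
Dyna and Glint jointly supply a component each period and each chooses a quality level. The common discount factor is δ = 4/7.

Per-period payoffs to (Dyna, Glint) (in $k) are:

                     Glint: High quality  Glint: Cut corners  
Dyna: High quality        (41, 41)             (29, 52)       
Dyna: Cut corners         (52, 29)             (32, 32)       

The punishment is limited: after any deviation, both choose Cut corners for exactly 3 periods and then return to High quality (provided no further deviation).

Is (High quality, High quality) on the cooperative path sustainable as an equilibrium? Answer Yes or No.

IC: δ+…+δ^3 ≥ (52−41)/(41−32) = 11/9.
At δ = 4/7: partial sum = 1.0845 < 1.2222. Cooperation not sustainable.

No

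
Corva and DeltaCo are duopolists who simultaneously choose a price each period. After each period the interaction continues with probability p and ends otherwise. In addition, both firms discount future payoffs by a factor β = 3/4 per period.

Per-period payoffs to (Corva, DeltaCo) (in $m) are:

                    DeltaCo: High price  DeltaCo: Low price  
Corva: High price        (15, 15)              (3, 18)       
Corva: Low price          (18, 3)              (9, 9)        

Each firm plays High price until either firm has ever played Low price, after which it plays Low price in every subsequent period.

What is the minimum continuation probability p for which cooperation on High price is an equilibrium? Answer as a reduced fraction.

4/9

Expected continuation weight on next period's payoff is β·p = 3/4·p, which plays the role of the discount factor.
Cooperation requires 3/4·p ≥ (18−15)/(18−9) = 1/3, hence p ≥ 4/9.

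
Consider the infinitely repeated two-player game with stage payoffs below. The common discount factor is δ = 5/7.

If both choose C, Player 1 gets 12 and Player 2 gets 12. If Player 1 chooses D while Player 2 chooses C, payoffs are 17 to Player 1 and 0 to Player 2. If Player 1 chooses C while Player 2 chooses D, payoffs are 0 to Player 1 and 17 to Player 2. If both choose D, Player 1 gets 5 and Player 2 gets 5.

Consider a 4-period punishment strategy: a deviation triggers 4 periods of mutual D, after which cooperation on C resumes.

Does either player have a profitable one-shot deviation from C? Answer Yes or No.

A one-shot deviation gives 17 now, then 5 for 4 periods, then back to 12.
Gain from deviating: (17−12) today; loss: (12−5) in each of the next 4 periods.
No-deviation condition: (12−5)(δ+…+δ^4) ≥ 17−12, i.e. δ+…+δ^4 ≥ 5/7.
At δ = 5/7: δ+…+δ^4 = 1.8492 ≥ 0.7143.
So cooperation is sustainable.

No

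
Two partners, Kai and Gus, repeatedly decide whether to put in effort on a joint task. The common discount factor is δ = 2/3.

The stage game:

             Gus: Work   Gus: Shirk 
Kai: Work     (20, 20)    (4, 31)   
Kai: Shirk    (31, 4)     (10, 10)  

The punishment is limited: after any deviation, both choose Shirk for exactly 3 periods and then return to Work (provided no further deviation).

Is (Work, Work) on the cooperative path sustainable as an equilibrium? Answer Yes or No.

A one-shot deviation gives 31 now, then 10 for 3 periods, then back to 20.
Gain from deviating: (31−20) today; loss: (20−10) in each of the next 3 periods.
No-deviation condition: (20−10)(δ+…+δ^3) ≥ 31−20, i.e. δ+…+δ^3 ≥ 11/10.
At δ = 2/3: δ+…+δ^3 = 1.4074 ≥ 1.1000.
So cooperation is sustainable.

Yes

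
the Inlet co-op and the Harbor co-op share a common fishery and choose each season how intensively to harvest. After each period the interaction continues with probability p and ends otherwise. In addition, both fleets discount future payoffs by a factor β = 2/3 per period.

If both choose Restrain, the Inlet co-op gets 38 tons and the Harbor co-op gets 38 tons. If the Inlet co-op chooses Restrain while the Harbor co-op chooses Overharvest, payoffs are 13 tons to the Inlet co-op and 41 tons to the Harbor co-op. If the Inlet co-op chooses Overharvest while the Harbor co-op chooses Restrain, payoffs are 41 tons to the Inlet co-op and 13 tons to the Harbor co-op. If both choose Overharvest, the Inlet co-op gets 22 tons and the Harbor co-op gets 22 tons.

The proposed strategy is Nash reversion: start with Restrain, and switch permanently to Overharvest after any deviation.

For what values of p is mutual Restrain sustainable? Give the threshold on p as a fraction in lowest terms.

9/38

Expected continuation weight on next period's payoff is β·p = 2/3·p, which plays the role of the discount factor.
Cooperation requires 2/3·p ≥ (41−38)/(41−22) = 3/19, hence p ≥ 9/38.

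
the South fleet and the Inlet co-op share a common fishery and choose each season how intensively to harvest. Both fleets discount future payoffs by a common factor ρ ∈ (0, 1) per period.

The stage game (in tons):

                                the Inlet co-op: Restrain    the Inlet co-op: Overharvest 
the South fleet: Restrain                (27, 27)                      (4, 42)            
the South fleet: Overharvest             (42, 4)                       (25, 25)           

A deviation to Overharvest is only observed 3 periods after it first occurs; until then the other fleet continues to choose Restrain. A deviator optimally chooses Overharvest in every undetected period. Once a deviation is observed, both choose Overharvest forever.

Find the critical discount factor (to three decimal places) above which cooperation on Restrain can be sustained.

The best deviation is to choose Overharvest for all 3 undetected periods, earning 42 each, then 25 forever once detected.
Deviation value: 42(1−ρ^3)/(1−ρ) + 25ρ^3/(1−ρ); cooperation value: 27/(1−ρ).
IC: 27 ≥ 42(1−ρ^3) + 25ρ^3 = 42 − 17ρ^3.
So ρ^3 ≥ 15/17, giving ρ ≥ (15/17)^(1/3) ≈ 0.959.

0.959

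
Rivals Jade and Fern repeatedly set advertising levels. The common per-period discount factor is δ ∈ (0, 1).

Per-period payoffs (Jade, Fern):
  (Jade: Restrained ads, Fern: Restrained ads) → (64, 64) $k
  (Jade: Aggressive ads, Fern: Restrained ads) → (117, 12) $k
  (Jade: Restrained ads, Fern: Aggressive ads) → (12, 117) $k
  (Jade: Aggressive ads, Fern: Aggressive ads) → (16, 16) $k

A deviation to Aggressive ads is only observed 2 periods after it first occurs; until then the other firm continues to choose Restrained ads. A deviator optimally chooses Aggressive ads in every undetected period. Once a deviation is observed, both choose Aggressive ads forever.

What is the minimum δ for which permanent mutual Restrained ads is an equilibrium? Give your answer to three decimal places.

0.724

Deviating for the 2 undetected periods gains 117−64 = 53 per period over cooperation, then loses 64−16 = 48 per period forever once punishment starts.
Gain: 53(1 + δ + … + δ^1); loss: 48·δ^2/(1−δ).
No profitable deviation ⇔ 53(1−δ^2) ≤ 48·δ^2, i.e. δ^2 ≥ 53/(53+48) = 53/101.
Hence δ ≥ (53/101)^(1/2) ≈ 0.724.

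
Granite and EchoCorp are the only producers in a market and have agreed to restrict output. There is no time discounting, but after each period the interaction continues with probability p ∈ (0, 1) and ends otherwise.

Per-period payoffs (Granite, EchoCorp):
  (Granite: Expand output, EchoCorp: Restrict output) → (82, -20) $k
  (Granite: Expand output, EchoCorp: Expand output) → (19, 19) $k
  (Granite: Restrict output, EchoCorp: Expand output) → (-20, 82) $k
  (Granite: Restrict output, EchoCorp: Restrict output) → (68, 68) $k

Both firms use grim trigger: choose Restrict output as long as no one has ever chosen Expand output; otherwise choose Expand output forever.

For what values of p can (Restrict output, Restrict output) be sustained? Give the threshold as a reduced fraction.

Expected cooperation value is 68 + p·68 + p²·68 + … = 68/(1−p); deviation gives 82 + p·19/(1−p).
68 ≥ 82(1−p) + 19p ⇒ 63p ≥ 14 ⇒ p ≥ 14/63 = 2/9.

2/9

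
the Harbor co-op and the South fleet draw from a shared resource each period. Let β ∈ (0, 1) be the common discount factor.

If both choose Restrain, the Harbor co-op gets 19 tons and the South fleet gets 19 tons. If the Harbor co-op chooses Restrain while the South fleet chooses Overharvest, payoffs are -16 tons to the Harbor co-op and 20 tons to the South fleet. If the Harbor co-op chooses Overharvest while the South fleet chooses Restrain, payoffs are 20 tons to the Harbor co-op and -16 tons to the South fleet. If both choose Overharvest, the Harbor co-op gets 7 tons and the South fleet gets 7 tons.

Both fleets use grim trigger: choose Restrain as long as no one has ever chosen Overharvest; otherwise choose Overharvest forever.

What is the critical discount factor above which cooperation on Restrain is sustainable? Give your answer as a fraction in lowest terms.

One-period gain from deviating is 20 − 19 = 1. The loss is 19 − 7 = 12 in every subsequent period, with present value 12·β/(1−β).
Deviation is unprofitable when 12·β/(1−β) ≥ 1, i.e. β/(1−β) ≥ 1/12.
Equivalently β ≥ 1/(1+12) = 1/13.

1/13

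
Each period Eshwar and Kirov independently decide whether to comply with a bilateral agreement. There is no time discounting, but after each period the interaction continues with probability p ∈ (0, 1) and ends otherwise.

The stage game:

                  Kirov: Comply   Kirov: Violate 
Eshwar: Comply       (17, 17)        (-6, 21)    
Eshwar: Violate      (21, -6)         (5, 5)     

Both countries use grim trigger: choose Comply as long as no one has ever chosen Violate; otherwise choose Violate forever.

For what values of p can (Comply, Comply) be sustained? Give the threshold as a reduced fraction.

Expected cooperation value is 17 + p·17 + p²·17 + … = 17/(1−p); deviation gives 21 + p·5/(1−p).
17 ≥ 21(1−p) + 5p ⇒ 16p ≥ 4 ⇒ p ≥ 4/16 = 1/4.

1/4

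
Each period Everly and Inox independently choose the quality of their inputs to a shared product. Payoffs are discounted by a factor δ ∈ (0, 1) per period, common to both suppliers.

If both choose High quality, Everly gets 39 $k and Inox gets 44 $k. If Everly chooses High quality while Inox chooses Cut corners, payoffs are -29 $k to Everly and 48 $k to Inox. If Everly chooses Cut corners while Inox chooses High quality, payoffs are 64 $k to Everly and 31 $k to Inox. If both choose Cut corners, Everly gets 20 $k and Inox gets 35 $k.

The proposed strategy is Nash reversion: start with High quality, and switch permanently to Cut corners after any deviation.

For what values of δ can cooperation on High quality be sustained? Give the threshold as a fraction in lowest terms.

25/44

For Everly: deviation gain 64−39 = 25, per-period punishment loss 39−20 = 19. IC gives δ ≥ 25/44.
For Inox: gain 4, loss 9 per period, so δ ≥ 4/13.
The tighter constraint is Everly's, so cooperation needs δ ≥ 25/44.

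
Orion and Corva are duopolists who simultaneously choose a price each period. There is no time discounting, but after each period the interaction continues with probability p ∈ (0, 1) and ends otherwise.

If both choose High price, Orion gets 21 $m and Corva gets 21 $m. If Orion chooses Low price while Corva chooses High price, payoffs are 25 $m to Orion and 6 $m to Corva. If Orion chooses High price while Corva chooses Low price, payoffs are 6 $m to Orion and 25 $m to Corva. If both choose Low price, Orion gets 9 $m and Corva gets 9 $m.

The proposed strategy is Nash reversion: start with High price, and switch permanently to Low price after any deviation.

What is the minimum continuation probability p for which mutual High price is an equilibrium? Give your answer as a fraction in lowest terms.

Expected cooperation value is 21 + p·21 + p²·21 + … = 21/(1−p); deviation gives 25 + p·9/(1−p).
21 ≥ 25(1−p) + 9p ⇒ 16p ≥ 4 ⇒ p ≥ 4/16 = 1/4.

1/4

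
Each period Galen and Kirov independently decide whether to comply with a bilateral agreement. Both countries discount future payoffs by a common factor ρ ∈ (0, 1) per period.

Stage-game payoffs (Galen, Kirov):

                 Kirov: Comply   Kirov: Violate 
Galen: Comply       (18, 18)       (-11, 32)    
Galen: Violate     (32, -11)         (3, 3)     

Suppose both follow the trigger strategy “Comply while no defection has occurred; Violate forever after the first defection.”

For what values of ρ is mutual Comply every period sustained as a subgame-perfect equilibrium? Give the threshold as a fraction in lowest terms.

One-period gain from deviating is 32 − 18 = 14. The loss is 18 − 3 = 15 in every subsequent period, with present value 15·ρ/(1−ρ).
Deviation is unprofitable when 15·ρ/(1−ρ) ≥ 14, i.e. ρ/(1−ρ) ≥ 14/15.
Equivalently ρ ≥ 14/(14+15) = 14/29.

14/29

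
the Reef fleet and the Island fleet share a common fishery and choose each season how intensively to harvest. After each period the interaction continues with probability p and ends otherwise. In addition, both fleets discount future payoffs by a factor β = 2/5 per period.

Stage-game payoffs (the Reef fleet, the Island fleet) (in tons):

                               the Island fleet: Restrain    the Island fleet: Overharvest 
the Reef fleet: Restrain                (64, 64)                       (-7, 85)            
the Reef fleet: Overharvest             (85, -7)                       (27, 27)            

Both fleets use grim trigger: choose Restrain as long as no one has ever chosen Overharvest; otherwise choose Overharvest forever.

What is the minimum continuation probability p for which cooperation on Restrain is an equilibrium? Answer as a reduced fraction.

105/116

Expected continuation weight on next period's payoff is β·p = 2/5·p, which plays the role of the discount factor.
Cooperation requires 2/5·p ≥ (85−64)/(85−27) = 21/58, hence p ≥ 105/116.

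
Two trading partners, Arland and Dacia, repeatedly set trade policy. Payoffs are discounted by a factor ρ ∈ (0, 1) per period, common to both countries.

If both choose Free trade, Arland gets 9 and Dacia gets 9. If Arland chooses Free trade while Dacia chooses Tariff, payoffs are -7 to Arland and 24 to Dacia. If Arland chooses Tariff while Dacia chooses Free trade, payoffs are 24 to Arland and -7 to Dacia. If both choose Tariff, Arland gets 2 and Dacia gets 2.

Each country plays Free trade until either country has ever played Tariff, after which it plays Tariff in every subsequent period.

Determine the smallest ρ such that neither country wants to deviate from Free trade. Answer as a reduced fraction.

15/22

Under grim trigger the critical discount factor is (T−C)/(T−P) with T = 24, C = 9, P = 2.
ρ* = (24−9)/(24−2) = 15/22.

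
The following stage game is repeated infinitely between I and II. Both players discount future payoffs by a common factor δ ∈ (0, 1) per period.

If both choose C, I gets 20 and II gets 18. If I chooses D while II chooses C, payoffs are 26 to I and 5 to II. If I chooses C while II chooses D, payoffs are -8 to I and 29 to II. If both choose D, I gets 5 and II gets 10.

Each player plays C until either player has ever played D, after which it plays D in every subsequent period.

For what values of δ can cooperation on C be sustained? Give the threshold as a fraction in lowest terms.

11/19

I's threshold: (26−20)/(26−5) = 2/7.
II's threshold: (29−18)/(29−10) = 11/19.
2/7 < 11/19, so II binds and δ* = 11/19.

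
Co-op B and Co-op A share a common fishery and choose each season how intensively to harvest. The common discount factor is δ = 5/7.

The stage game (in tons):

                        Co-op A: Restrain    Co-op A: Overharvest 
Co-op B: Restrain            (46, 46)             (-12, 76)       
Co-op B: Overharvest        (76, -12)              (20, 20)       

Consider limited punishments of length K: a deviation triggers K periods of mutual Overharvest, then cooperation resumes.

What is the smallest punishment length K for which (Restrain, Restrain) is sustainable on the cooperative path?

No profitable deviation requires (46−20)(δ+…+δ^K) ≥ 76−46, i.e. δ+…+δ^K ≥ 15/13 ≈ 1.1538.
With δ = 5/7, the partial sums are K=1: 0.7143, K=2: 1.2245.
K = 2 is the first length at which the sum reaches 1.1538.

2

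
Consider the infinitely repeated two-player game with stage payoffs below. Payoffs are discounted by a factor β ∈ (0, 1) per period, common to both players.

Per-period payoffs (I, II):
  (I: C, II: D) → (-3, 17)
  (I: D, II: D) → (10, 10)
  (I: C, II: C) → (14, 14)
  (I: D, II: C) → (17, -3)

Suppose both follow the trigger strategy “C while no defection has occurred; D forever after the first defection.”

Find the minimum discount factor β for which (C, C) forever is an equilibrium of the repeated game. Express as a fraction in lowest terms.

Cooperation forever yields 14 each period: 14/(1−β).
Deviating yields 17 once, then 10 forever: 17 + 10β/(1−β).
No profitable deviation requires 14/(1−β) ≥ 17 + 10β/(1−β).
Multiplying by (1−β): 14 ≥ 17(1−β) + 10β = 17 − 7β.
So 7β ≥ 3, i.e. β ≥ 3/7.

3/7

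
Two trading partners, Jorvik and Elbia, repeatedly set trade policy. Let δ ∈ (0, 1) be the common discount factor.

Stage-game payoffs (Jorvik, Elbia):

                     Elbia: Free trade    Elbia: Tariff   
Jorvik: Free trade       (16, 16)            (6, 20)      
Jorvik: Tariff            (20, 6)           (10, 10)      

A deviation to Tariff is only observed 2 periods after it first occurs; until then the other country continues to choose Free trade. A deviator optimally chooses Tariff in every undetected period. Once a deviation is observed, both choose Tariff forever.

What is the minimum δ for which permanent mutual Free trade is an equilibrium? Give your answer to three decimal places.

Deviating for the 2 undetected periods gains 20−16 = 4 per period over cooperation, then loses 16−10 = 6 per period forever once punishment starts.
Gain: 4(1 + δ + … + δ^1); loss: 6·δ^2/(1−δ).
No profitable deviation ⇔ 4(1−δ^2) ≤ 6·δ^2, i.e. δ^2 ≥ 4/(4+6) = 2/5.
Hence δ ≥ (2/5)^(1/2) ≈ 0.632.

0.632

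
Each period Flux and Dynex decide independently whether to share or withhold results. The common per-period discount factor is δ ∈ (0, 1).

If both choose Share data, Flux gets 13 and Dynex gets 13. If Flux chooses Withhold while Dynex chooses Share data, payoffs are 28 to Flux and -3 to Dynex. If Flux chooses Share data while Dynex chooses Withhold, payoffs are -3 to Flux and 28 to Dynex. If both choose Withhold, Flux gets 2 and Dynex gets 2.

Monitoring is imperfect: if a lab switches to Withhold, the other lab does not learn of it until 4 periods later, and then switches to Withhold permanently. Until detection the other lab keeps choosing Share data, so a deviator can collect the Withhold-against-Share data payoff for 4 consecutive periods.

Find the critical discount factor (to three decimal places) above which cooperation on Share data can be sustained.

0.872

Deviating for the 4 undetected periods gains 28−13 = 15 per period over cooperation, then loses 13−2 = 11 per period forever once punishment starts.
Gain: 15(1 + δ + … + δ^3); loss: 11·δ^4/(1−δ).
No profitable deviation ⇔ 15(1−δ^4) ≤ 11·δ^4, i.e. δ^4 ≥ 15/(15+11) = 15/26.
Hence δ ≥ (15/26)^(1/4) ≈ 0.872.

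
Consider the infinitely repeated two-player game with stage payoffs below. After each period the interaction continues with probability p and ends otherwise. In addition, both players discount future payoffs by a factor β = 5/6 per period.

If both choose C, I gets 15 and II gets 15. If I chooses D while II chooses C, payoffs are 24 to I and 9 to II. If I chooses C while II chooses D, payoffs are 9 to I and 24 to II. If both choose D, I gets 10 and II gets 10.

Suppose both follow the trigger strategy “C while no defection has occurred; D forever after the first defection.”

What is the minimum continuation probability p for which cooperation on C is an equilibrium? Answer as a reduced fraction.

27/35

Expected continuation weight on next period's payoff is β·p = 5/6·p, which plays the role of the discount factor.
Cooperation requires 5/6·p ≥ (24−15)/(24−10) = 9/14, hence p ≥ 27/35.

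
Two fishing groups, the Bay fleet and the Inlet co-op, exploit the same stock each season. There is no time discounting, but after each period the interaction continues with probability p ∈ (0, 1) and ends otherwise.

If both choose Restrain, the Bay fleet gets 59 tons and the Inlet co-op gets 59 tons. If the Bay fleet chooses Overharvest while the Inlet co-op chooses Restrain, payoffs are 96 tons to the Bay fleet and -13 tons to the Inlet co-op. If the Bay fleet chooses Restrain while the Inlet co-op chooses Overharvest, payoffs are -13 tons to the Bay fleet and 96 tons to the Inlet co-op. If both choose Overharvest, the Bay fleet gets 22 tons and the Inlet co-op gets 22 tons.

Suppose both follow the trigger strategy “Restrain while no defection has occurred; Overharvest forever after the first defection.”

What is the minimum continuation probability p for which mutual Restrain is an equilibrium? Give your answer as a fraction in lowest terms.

Expected cooperation value is 59 + p·59 + p²·59 + … = 59/(1−p); deviation gives 96 + p·22/(1−p).
59 ≥ 96(1−p) + 22p ⇒ 74p ≥ 37 ⇒ p ≥ 37/74 = 1/2.

1/2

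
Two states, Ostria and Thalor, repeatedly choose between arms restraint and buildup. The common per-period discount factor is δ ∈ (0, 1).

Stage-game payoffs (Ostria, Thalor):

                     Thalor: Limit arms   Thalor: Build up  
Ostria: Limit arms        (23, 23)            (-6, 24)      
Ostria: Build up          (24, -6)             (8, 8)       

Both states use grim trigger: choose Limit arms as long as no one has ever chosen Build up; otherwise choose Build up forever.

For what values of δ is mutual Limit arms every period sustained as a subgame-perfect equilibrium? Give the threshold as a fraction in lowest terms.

1/16

Under grim trigger the critical discount factor is (T−C)/(T−P) with T = 24, C = 23, P = 8.
δ* = (24−23)/(24−8) = 1/16.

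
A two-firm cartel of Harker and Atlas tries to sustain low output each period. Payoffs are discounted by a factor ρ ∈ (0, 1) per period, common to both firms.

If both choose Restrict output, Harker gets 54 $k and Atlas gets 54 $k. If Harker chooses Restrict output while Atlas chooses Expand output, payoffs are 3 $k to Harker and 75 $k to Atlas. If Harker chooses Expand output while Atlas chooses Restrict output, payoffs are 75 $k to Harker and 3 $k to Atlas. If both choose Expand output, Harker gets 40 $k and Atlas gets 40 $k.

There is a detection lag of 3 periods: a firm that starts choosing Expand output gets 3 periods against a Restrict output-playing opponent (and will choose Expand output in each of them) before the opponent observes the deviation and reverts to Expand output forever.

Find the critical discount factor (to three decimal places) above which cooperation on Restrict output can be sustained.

The best deviation is to choose Expand output for all 3 undetected periods, earning 75 each, then 40 forever once detected.
Deviation value: 75(1−ρ^3)/(1−ρ) + 40ρ^3/(1−ρ); cooperation value: 54/(1−ρ).
IC: 54 ≥ 75(1−ρ^3) + 40ρ^3 = 75 − 35ρ^3.
So ρ^3 ≥ 21/35 = 3/5, giving ρ ≥ (3/5)^(1/3) ≈ 0.843.

0.843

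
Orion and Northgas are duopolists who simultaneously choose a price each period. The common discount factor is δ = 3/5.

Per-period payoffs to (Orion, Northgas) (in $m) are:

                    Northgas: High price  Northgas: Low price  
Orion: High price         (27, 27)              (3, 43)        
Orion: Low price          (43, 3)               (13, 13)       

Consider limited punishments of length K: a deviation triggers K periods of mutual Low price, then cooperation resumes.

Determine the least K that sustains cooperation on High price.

3

No profitable deviation requires (27−13)(δ+…+δ^K) ≥ 43−27, i.e. δ+…+δ^K ≥ 8/7 ≈ 1.1429.
With δ = 3/5, the partial sums are K=1: 0.6000, K=2: 0.9600, K=3: 1.1760.
K = 3 is the first length at which the sum reaches 1.1429.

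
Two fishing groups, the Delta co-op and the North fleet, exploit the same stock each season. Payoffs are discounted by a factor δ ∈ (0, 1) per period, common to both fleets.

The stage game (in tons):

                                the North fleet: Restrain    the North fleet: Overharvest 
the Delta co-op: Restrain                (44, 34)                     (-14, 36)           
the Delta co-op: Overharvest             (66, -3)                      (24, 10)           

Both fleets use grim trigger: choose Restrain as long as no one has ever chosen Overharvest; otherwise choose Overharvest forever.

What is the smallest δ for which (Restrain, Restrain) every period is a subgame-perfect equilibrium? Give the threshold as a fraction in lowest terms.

the Delta co-op: cooperation gives 44 each period; deviation gives 66 once then 24 forever.
  44/(1−δ) ≥ 66 + 24δ/(1−δ) ⇒ δ ≥ 22/42 = 11/21.
the North fleet: cooperation gives 34 each period; deviation gives 36 once then 10 forever.
  δ ≥ 2/26 = 1/13.
Both must hold, so the binding constraint is the Delta co-op's: δ ≥ 11/21.

11/21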